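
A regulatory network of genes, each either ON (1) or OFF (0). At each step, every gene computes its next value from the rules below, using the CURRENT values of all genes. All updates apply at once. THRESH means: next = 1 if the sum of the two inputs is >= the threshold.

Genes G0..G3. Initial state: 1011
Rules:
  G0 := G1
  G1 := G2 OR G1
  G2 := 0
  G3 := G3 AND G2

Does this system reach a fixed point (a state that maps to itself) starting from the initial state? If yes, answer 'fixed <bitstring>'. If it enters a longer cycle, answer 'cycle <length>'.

Answer: fixed 1100

Derivation:
Step 0: 1011
Step 1: G0=G1=0 G1=G2|G1=1|0=1 G2=0(const) G3=G3&G2=1&1=1 -> 0101
Step 2: G0=G1=1 G1=G2|G1=0|1=1 G2=0(const) G3=G3&G2=1&0=0 -> 1100
Step 3: G0=G1=1 G1=G2|G1=0|1=1 G2=0(const) G3=G3&G2=0&0=0 -> 1100
Fixed point reached at step 2: 1100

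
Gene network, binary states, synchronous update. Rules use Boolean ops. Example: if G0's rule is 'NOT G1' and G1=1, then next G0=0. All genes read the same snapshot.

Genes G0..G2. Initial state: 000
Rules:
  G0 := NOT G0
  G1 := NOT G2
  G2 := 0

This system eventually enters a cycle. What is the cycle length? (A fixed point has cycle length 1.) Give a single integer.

Answer: 2

Derivation:
Step 0: 000
Step 1: G0=NOT G0=NOT 0=1 G1=NOT G2=NOT 0=1 G2=0(const) -> 110
Step 2: G0=NOT G0=NOT 1=0 G1=NOT G2=NOT 0=1 G2=0(const) -> 010
Step 3: G0=NOT G0=NOT 0=1 G1=NOT G2=NOT 0=1 G2=0(const) -> 110
State from step 3 equals state from step 1 -> cycle length 2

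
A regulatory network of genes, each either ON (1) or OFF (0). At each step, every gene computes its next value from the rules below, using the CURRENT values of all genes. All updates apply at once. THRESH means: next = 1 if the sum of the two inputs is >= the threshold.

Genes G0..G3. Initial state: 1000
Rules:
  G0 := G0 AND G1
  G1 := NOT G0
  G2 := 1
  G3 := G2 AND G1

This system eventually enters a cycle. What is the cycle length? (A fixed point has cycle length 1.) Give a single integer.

Answer: 1

Derivation:
Step 0: 1000
Step 1: G0=G0&G1=1&0=0 G1=NOT G0=NOT 1=0 G2=1(const) G3=G2&G1=0&0=0 -> 0010
Step 2: G0=G0&G1=0&0=0 G1=NOT G0=NOT 0=1 G2=1(const) G3=G2&G1=1&0=0 -> 0110
Step 3: G0=G0&G1=0&1=0 G1=NOT G0=NOT 0=1 G2=1(const) G3=G2&G1=1&1=1 -> 0111
Step 4: G0=G0&G1=0&1=0 G1=NOT G0=NOT 0=1 G2=1(const) G3=G2&G1=1&1=1 -> 0111
State from step 4 equals state from step 3 -> cycle length 1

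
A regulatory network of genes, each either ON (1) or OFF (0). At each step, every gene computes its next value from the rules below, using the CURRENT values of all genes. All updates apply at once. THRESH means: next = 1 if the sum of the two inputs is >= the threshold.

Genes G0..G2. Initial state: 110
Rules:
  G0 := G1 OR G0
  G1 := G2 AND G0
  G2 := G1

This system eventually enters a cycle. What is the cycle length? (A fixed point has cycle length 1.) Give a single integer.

Step 0: 110
Step 1: G0=G1|G0=1|1=1 G1=G2&G0=0&1=0 G2=G1=1 -> 101
Step 2: G0=G1|G0=0|1=1 G1=G2&G0=1&1=1 G2=G1=0 -> 110
State from step 2 equals state from step 0 -> cycle length 2

Answer: 2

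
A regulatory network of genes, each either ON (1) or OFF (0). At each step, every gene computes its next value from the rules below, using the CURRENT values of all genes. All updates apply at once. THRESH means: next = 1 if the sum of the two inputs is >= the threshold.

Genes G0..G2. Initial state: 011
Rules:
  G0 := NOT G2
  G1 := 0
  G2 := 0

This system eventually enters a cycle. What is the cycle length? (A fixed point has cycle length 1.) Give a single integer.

Step 0: 011
Step 1: G0=NOT G2=NOT 1=0 G1=0(const) G2=0(const) -> 000
Step 2: G0=NOT G2=NOT 0=1 G1=0(const) G2=0(const) -> 100
Step 3: G0=NOT G2=NOT 0=1 G1=0(const) G2=0(const) -> 100
State from step 3 equals state from step 2 -> cycle length 1

Answer: 1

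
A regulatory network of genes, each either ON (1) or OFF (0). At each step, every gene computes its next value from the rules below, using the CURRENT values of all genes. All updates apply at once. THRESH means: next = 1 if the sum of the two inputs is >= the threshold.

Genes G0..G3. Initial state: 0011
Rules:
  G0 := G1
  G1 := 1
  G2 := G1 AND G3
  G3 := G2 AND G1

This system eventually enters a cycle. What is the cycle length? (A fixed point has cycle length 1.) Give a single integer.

Step 0: 0011
Step 1: G0=G1=0 G1=1(const) G2=G1&G3=0&1=0 G3=G2&G1=1&0=0 -> 0100
Step 2: G0=G1=1 G1=1(const) G2=G1&G3=1&0=0 G3=G2&G1=0&1=0 -> 1100
Step 3: G0=G1=1 G1=1(const) G2=G1&G3=1&0=0 G3=G2&G1=0&1=0 -> 1100
State from step 3 equals state from step 2 -> cycle length 1

Answer: 1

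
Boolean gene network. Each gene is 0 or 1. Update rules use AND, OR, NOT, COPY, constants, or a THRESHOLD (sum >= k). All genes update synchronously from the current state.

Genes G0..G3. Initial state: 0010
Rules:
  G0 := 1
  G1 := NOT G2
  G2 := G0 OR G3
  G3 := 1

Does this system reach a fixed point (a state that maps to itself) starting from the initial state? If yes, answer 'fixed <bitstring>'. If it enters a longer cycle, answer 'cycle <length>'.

Answer: fixed 1011

Derivation:
Step 0: 0010
Step 1: G0=1(const) G1=NOT G2=NOT 1=0 G2=G0|G3=0|0=0 G3=1(const) -> 1001
Step 2: G0=1(const) G1=NOT G2=NOT 0=1 G2=G0|G3=1|1=1 G3=1(const) -> 1111
Step 3: G0=1(const) G1=NOT G2=NOT 1=0 G2=G0|G3=1|1=1 G3=1(const) -> 1011
Step 4: G0=1(const) G1=NOT G2=NOT 1=0 G2=G0|G3=1|1=1 G3=1(const) -> 1011
Fixed point reached at step 3: 1011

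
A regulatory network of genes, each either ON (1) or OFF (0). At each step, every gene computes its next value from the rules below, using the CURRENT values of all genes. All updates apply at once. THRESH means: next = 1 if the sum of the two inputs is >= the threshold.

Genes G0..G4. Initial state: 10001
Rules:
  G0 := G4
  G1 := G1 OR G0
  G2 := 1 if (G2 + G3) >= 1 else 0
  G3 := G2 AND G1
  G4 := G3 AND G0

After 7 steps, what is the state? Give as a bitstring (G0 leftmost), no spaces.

Step 1: G0=G4=1 G1=G1|G0=0|1=1 G2=(0+0>=1)=0 G3=G2&G1=0&0=0 G4=G3&G0=0&1=0 -> 11000
Step 2: G0=G4=0 G1=G1|G0=1|1=1 G2=(0+0>=1)=0 G3=G2&G1=0&1=0 G4=G3&G0=0&1=0 -> 01000
Step 3: G0=G4=0 G1=G1|G0=1|0=1 G2=(0+0>=1)=0 G3=G2&G1=0&1=0 G4=G3&G0=0&0=0 -> 01000
Step 4: G0=G4=0 G1=G1|G0=1|0=1 G2=(0+0>=1)=0 G3=G2&G1=0&1=0 G4=G3&G0=0&0=0 -> 01000
Step 5: G0=G4=0 G1=G1|G0=1|0=1 G2=(0+0>=1)=0 G3=G2&G1=0&1=0 G4=G3&G0=0&0=0 -> 01000
Step 6: G0=G4=0 G1=G1|G0=1|0=1 G2=(0+0>=1)=0 G3=G2&G1=0&1=0 G4=G3&G0=0&0=0 -> 01000
Step 7: G0=G4=0 G1=G1|G0=1|0=1 G2=(0+0>=1)=0 G3=G2&G1=0&1=0 G4=G3&G0=0&0=0 -> 01000

01000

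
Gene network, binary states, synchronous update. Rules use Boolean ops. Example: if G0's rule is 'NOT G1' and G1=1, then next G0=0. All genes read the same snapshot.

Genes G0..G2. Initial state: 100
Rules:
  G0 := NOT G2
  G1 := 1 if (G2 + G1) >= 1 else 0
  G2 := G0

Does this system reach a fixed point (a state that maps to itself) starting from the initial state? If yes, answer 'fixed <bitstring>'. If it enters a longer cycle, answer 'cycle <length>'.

Step 0: 100
Step 1: G0=NOT G2=NOT 0=1 G1=(0+0>=1)=0 G2=G0=1 -> 101
Step 2: G0=NOT G2=NOT 1=0 G1=(1+0>=1)=1 G2=G0=1 -> 011
Step 3: G0=NOT G2=NOT 1=0 G1=(1+1>=1)=1 G2=G0=0 -> 010
Step 4: G0=NOT G2=NOT 0=1 G1=(0+1>=1)=1 G2=G0=0 -> 110
Step 5: G0=NOT G2=NOT 0=1 G1=(0+1>=1)=1 G2=G0=1 -> 111
Step 6: G0=NOT G2=NOT 1=0 G1=(1+1>=1)=1 G2=G0=1 -> 011
Cycle of length 4 starting at step 2 -> no fixed point

Answer: cycle 4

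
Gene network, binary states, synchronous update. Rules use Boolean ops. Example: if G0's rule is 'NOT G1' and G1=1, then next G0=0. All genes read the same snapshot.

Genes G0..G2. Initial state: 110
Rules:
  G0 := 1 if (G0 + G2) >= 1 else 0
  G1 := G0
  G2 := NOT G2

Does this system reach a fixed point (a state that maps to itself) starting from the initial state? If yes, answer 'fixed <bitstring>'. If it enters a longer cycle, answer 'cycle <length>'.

Step 0: 110
Step 1: G0=(1+0>=1)=1 G1=G0=1 G2=NOT G2=NOT 0=1 -> 111
Step 2: G0=(1+1>=1)=1 G1=G0=1 G2=NOT G2=NOT 1=0 -> 110
Cycle of length 2 starting at step 0 -> no fixed point

Answer: cycle 2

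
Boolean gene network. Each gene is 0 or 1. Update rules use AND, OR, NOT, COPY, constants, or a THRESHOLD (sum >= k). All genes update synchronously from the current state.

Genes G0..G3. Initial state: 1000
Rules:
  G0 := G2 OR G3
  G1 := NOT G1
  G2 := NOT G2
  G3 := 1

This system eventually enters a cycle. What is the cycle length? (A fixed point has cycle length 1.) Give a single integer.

Step 0: 1000
Step 1: G0=G2|G3=0|0=0 G1=NOT G1=NOT 0=1 G2=NOT G2=NOT 0=1 G3=1(const) -> 0111
Step 2: G0=G2|G3=1|1=1 G1=NOT G1=NOT 1=0 G2=NOT G2=NOT 1=0 G3=1(const) -> 1001
Step 3: G0=G2|G3=0|1=1 G1=NOT G1=NOT 0=1 G2=NOT G2=NOT 0=1 G3=1(const) -> 1111
Step 4: G0=G2|G3=1|1=1 G1=NOT G1=NOT 1=0 G2=NOT G2=NOT 1=0 G3=1(const) -> 1001
State from step 4 equals state from step 2 -> cycle length 2

Answer: 2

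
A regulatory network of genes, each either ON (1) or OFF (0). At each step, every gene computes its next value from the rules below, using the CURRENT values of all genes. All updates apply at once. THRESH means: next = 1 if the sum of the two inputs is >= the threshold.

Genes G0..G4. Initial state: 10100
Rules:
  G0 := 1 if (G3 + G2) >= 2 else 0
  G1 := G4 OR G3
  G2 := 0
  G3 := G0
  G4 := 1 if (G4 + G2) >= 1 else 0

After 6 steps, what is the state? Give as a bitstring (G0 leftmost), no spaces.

Step 1: G0=(0+1>=2)=0 G1=G4|G3=0|0=0 G2=0(const) G3=G0=1 G4=(0+1>=1)=1 -> 00011
Step 2: G0=(1+0>=2)=0 G1=G4|G3=1|1=1 G2=0(const) G3=G0=0 G4=(1+0>=1)=1 -> 01001
Step 3: G0=(0+0>=2)=0 G1=G4|G3=1|0=1 G2=0(const) G3=G0=0 G4=(1+0>=1)=1 -> 01001
Step 4: G0=(0+0>=2)=0 G1=G4|G3=1|0=1 G2=0(const) G3=G0=0 G4=(1+0>=1)=1 -> 01001
Step 5: G0=(0+0>=2)=0 G1=G4|G3=1|0=1 G2=0(const) G3=G0=0 G4=(1+0>=1)=1 -> 01001
Step 6: G0=(0+0>=2)=0 G1=G4|G3=1|0=1 G2=0(const) G3=G0=0 G4=(1+0>=1)=1 -> 01001

01001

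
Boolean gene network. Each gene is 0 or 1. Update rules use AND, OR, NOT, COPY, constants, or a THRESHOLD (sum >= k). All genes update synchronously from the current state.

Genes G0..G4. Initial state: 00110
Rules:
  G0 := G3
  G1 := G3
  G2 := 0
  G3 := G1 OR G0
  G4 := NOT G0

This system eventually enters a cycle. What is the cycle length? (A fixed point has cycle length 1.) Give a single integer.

Answer: 2

Derivation:
Step 0: 00110
Step 1: G0=G3=1 G1=G3=1 G2=0(const) G3=G1|G0=0|0=0 G4=NOT G0=NOT 0=1 -> 11001
Step 2: G0=G3=0 G1=G3=0 G2=0(const) G3=G1|G0=1|1=1 G4=NOT G0=NOT 1=0 -> 00010
Step 3: G0=G3=1 G1=G3=1 G2=0(const) G3=G1|G0=0|0=0 G4=NOT G0=NOT 0=1 -> 11001
State from step 3 equals state from step 1 -> cycle length 2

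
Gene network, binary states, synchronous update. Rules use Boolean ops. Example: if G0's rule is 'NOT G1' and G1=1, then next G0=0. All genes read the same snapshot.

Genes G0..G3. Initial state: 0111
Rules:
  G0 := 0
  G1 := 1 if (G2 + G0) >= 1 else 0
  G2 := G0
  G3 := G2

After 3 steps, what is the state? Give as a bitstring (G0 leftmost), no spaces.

Step 1: G0=0(const) G1=(1+0>=1)=1 G2=G0=0 G3=G2=1 -> 0101
Step 2: G0=0(const) G1=(0+0>=1)=0 G2=G0=0 G3=G2=0 -> 0000
Step 3: G0=0(const) G1=(0+0>=1)=0 G2=G0=0 G3=G2=0 -> 0000

0000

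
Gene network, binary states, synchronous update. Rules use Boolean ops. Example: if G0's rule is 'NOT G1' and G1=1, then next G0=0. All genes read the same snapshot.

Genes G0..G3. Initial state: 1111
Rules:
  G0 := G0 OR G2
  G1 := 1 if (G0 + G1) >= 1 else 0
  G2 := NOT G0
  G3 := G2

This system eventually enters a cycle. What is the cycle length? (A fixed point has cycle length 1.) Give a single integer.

Answer: 1

Derivation:
Step 0: 1111
Step 1: G0=G0|G2=1|1=1 G1=(1+1>=1)=1 G2=NOT G0=NOT 1=0 G3=G2=1 -> 1101
Step 2: G0=G0|G2=1|0=1 G1=(1+1>=1)=1 G2=NOT G0=NOT 1=0 G3=G2=0 -> 1100
Step 3: G0=G0|G2=1|0=1 G1=(1+1>=1)=1 G2=NOT G0=NOT 1=0 G3=G2=0 -> 1100
State from step 3 equals state from step 2 -> cycle length 1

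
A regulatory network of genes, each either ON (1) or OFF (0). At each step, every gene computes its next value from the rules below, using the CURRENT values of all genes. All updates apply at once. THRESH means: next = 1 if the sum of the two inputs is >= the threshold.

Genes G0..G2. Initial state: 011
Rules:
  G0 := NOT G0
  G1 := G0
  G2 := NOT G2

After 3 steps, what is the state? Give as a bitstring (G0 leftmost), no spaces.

Step 1: G0=NOT G0=NOT 0=1 G1=G0=0 G2=NOT G2=NOT 1=0 -> 100
Step 2: G0=NOT G0=NOT 1=0 G1=G0=1 G2=NOT G2=NOT 0=1 -> 011
Step 3: G0=NOT G0=NOT 0=1 G1=G0=0 G2=NOT G2=NOT 1=0 -> 100

100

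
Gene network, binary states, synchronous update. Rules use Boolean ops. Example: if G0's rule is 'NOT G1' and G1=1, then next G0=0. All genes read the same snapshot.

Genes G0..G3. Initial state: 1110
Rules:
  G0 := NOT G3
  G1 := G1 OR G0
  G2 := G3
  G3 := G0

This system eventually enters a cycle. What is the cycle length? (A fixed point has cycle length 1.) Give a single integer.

Answer: 4

Derivation:
Step 0: 1110
Step 1: G0=NOT G3=NOT 0=1 G1=G1|G0=1|1=1 G2=G3=0 G3=G0=1 -> 1101
Step 2: G0=NOT G3=NOT 1=0 G1=G1|G0=1|1=1 G2=G3=1 G3=G0=1 -> 0111
Step 3: G0=NOT G3=NOT 1=0 G1=G1|G0=1|0=1 G2=G3=1 G3=G0=0 -> 0110
Step 4: G0=NOT G3=NOT 0=1 G1=G1|G0=1|0=1 G2=G3=0 G3=G0=0 -> 1100
Step 5: G0=NOT G3=NOT 0=1 G1=G1|G0=1|1=1 G2=G3=0 G3=G0=1 -> 1101
State from step 5 equals state from step 1 -> cycle length 4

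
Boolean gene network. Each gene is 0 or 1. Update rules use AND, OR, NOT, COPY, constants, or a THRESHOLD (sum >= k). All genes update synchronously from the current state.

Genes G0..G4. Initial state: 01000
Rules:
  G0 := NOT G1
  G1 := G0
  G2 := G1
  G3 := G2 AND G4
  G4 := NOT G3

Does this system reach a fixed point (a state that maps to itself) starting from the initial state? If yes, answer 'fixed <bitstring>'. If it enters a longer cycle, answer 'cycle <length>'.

Step 0: 01000
Step 1: G0=NOT G1=NOT 1=0 G1=G0=0 G2=G1=1 G3=G2&G4=0&0=0 G4=NOT G3=NOT 0=1 -> 00101
Step 2: G0=NOT G1=NOT 0=1 G1=G0=0 G2=G1=0 G3=G2&G4=1&1=1 G4=NOT G3=NOT 0=1 -> 10011
Step 3: G0=NOT G1=NOT 0=1 G1=G0=1 G2=G1=0 G3=G2&G4=0&1=0 G4=NOT G3=NOT 1=0 -> 11000
Step 4: G0=NOT G1=NOT 1=0 G1=G0=1 G2=G1=1 G3=G2&G4=0&0=0 G4=NOT G3=NOT 0=1 -> 01101
Step 5: G0=NOT G1=NOT 1=0 G1=G0=0 G2=G1=1 G3=G2&G4=1&1=1 G4=NOT G3=NOT 0=1 -> 00111
Step 6: G0=NOT G1=NOT 0=1 G1=G0=0 G2=G1=0 G3=G2&G4=1&1=1 G4=NOT G3=NOT 1=0 -> 10010
Step 7: G0=NOT G1=NOT 0=1 G1=G0=1 G2=G1=0 G3=G2&G4=0&0=0 G4=NOT G3=NOT 1=0 -> 11000
Cycle of length 4 starting at step 3 -> no fixed point

Answer: cycle 4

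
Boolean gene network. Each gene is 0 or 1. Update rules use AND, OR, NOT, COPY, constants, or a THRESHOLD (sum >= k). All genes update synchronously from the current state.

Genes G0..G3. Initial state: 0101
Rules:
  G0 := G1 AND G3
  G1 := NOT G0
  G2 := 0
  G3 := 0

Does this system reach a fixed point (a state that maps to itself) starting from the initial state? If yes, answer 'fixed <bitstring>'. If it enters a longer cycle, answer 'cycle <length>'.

Step 0: 0101
Step 1: G0=G1&G3=1&1=1 G1=NOT G0=NOT 0=1 G2=0(const) G3=0(const) -> 1100
Step 2: G0=G1&G3=1&0=0 G1=NOT G0=NOT 1=0 G2=0(const) G3=0(const) -> 0000
Step 3: G0=G1&G3=0&0=0 G1=NOT G0=NOT 0=1 G2=0(const) G3=0(const) -> 0100
Step 4: G0=G1&G3=1&0=0 G1=NOT G0=NOT 0=1 G2=0(const) G3=0(const) -> 0100
Fixed point reached at step 3: 0100

Answer: fixed 0100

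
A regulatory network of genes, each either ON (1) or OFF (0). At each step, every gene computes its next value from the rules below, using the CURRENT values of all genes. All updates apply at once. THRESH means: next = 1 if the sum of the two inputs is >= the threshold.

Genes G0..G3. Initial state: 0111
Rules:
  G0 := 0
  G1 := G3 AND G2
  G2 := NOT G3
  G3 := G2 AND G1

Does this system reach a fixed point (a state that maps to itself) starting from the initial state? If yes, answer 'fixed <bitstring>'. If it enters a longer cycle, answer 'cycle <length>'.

Answer: fixed 0010

Derivation:
Step 0: 0111
Step 1: G0=0(const) G1=G3&G2=1&1=1 G2=NOT G3=NOT 1=0 G3=G2&G1=1&1=1 -> 0101
Step 2: G0=0(const) G1=G3&G2=1&0=0 G2=NOT G3=NOT 1=0 G3=G2&G1=0&1=0 -> 0000
Step 3: G0=0(const) G1=G3&G2=0&0=0 G2=NOT G3=NOT 0=1 G3=G2&G1=0&0=0 -> 0010
Step 4: G0=0(const) G1=G3&G2=0&1=0 G2=NOT G3=NOT 0=1 G3=G2&G1=1&0=0 -> 0010
Fixed point reached at step 3: 0010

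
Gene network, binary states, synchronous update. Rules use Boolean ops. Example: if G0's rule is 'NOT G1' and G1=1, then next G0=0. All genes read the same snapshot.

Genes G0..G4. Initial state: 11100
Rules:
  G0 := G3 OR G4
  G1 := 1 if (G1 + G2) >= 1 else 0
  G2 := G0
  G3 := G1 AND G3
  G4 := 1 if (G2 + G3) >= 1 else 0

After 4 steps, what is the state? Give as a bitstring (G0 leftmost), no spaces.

Step 1: G0=G3|G4=0|0=0 G1=(1+1>=1)=1 G2=G0=1 G3=G1&G3=1&0=0 G4=(1+0>=1)=1 -> 01101
Step 2: G0=G3|G4=0|1=1 G1=(1+1>=1)=1 G2=G0=0 G3=G1&G3=1&0=0 G4=(1+0>=1)=1 -> 11001
Step 3: G0=G3|G4=0|1=1 G1=(1+0>=1)=1 G2=G0=1 G3=G1&G3=1&0=0 G4=(0+0>=1)=0 -> 11100
Step 4: G0=G3|G4=0|0=0 G1=(1+1>=1)=1 G2=G0=1 G3=G1&G3=1&0=0 G4=(1+0>=1)=1 -> 01101

01101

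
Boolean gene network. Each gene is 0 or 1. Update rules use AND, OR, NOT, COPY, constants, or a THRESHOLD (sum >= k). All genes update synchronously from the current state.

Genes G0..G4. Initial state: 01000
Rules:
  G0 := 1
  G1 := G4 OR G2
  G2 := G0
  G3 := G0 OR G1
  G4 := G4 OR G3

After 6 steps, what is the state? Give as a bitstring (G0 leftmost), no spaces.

Step 1: G0=1(const) G1=G4|G2=0|0=0 G2=G0=0 G3=G0|G1=0|1=1 G4=G4|G3=0|0=0 -> 10010
Step 2: G0=1(const) G1=G4|G2=0|0=0 G2=G0=1 G3=G0|G1=1|0=1 G4=G4|G3=0|1=1 -> 10111
Step 3: G0=1(const) G1=G4|G2=1|1=1 G2=G0=1 G3=G0|G1=1|0=1 G4=G4|G3=1|1=1 -> 11111
Step 4: G0=1(const) G1=G4|G2=1|1=1 G2=G0=1 G3=G0|G1=1|1=1 G4=G4|G3=1|1=1 -> 11111
Step 5: G0=1(const) G1=G4|G2=1|1=1 G2=G0=1 G3=G0|G1=1|1=1 G4=G4|G3=1|1=1 -> 11111
Step 6: G0=1(const) G1=G4|G2=1|1=1 G2=G0=1 G3=G0|G1=1|1=1 G4=G4|G3=1|1=1 -> 11111

11111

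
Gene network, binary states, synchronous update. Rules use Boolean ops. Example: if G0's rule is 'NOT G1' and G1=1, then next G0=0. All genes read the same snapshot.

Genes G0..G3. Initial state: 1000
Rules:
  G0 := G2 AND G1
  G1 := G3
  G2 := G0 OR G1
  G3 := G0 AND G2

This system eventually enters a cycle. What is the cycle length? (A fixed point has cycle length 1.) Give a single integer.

Answer: 1

Derivation:
Step 0: 1000
Step 1: G0=G2&G1=0&0=0 G1=G3=0 G2=G0|G1=1|0=1 G3=G0&G2=1&0=0 -> 0010
Step 2: G0=G2&G1=1&0=0 G1=G3=0 G2=G0|G1=0|0=0 G3=G0&G2=0&1=0 -> 0000
Step 3: G0=G2&G1=0&0=0 G1=G3=0 G2=G0|G1=0|0=0 G3=G0&G2=0&0=0 -> 0000
State from step 3 equals state from step 2 -> cycle length 1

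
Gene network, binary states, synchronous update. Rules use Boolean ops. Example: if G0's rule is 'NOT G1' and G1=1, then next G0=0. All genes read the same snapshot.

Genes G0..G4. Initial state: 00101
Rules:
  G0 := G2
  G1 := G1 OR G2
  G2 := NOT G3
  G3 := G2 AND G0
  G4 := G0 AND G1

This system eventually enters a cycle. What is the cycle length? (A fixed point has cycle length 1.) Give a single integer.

Answer: 5

Derivation:
Step 0: 00101
Step 1: G0=G2=1 G1=G1|G2=0|1=1 G2=NOT G3=NOT 0=1 G3=G2&G0=1&0=0 G4=G0&G1=0&0=0 -> 11100
Step 2: G0=G2=1 G1=G1|G2=1|1=1 G2=NOT G3=NOT 0=1 G3=G2&G0=1&1=1 G4=G0&G1=1&1=1 -> 11111
Step 3: G0=G2=1 G1=G1|G2=1|1=1 G2=NOT G3=NOT 1=0 G3=G2&G0=1&1=1 G4=G0&G1=1&1=1 -> 11011
Step 4: G0=G2=0 G1=G1|G2=1|0=1 G2=NOT G3=NOT 1=0 G3=G2&G0=0&1=0 G4=G0&G1=1&1=1 -> 01001
Step 5: G0=G2=0 G1=G1|G2=1|0=1 G2=NOT G3=NOT 0=1 G3=G2&G0=0&0=0 G4=G0&G1=0&1=0 -> 01100
Step 6: G0=G2=1 G1=G1|G2=1|1=1 G2=NOT G3=NOT 0=1 G3=G2&G0=1&0=0 G4=G0&G1=0&1=0 -> 11100
State from step 6 equals state from step 1 -> cycle length 5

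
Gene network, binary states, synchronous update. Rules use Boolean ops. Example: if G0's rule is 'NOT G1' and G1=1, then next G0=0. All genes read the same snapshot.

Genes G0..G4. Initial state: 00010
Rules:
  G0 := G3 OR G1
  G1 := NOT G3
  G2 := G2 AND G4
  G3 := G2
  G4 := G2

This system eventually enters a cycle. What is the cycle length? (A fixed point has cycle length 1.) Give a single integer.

Answer: 1

Derivation:
Step 0: 00010
Step 1: G0=G3|G1=1|0=1 G1=NOT G3=NOT 1=0 G2=G2&G4=0&0=0 G3=G2=0 G4=G2=0 -> 10000
Step 2: G0=G3|G1=0|0=0 G1=NOT G3=NOT 0=1 G2=G2&G4=0&0=0 G3=G2=0 G4=G2=0 -> 01000
Step 3: G0=G3|G1=0|1=1 G1=NOT G3=NOT 0=1 G2=G2&G4=0&0=0 G3=G2=0 G4=G2=0 -> 11000
Step 4: G0=G3|G1=0|1=1 G1=NOT G3=NOT 0=1 G2=G2&G4=0&0=0 G3=G2=0 G4=G2=0 -> 11000
State from step 4 equals state from step 3 -> cycle length 1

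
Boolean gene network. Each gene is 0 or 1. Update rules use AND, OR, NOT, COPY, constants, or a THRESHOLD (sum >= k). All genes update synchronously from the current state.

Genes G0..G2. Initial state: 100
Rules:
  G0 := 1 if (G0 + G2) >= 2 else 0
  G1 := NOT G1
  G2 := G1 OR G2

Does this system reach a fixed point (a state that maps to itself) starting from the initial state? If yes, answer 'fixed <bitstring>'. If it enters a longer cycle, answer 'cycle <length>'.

Step 0: 100
Step 1: G0=(1+0>=2)=0 G1=NOT G1=NOT 0=1 G2=G1|G2=0|0=0 -> 010
Step 2: G0=(0+0>=2)=0 G1=NOT G1=NOT 1=0 G2=G1|G2=1|0=1 -> 001
Step 3: G0=(0+1>=2)=0 G1=NOT G1=NOT 0=1 G2=G1|G2=0|1=1 -> 011
Step 4: G0=(0+1>=2)=0 G1=NOT G1=NOT 1=0 G2=G1|G2=1|1=1 -> 001
Cycle of length 2 starting at step 2 -> no fixed point

Answer: cycle 2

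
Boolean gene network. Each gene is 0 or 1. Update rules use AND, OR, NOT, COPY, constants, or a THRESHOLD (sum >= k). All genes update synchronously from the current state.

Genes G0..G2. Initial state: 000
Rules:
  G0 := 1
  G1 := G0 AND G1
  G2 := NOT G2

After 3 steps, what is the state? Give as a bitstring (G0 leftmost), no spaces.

Step 1: G0=1(const) G1=G0&G1=0&0=0 G2=NOT G2=NOT 0=1 -> 101
Step 2: G0=1(const) G1=G0&G1=1&0=0 G2=NOT G2=NOT 1=0 -> 100
Step 3: G0=1(const) G1=G0&G1=1&0=0 G2=NOT G2=NOT 0=1 -> 101

101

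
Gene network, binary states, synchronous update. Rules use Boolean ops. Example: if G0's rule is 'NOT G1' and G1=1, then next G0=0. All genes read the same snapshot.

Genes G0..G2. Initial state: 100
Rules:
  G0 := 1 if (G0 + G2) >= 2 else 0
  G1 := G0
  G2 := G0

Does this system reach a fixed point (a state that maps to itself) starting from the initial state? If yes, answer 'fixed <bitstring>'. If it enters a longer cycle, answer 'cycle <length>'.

Step 0: 100
Step 1: G0=(1+0>=2)=0 G1=G0=1 G2=G0=1 -> 011
Step 2: G0=(0+1>=2)=0 G1=G0=0 G2=G0=0 -> 000
Step 3: G0=(0+0>=2)=0 G1=G0=0 G2=G0=0 -> 000
Fixed point reached at step 2: 000

Answer: fixed 000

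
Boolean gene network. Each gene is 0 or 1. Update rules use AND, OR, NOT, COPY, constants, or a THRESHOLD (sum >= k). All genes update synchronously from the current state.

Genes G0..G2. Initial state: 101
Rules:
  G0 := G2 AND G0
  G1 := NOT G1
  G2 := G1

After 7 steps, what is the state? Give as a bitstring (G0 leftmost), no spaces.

Step 1: G0=G2&G0=1&1=1 G1=NOT G1=NOT 0=1 G2=G1=0 -> 110
Step 2: G0=G2&G0=0&1=0 G1=NOT G1=NOT 1=0 G2=G1=1 -> 001
Step 3: G0=G2&G0=1&0=0 G1=NOT G1=NOT 0=1 G2=G1=0 -> 010
Step 4: G0=G2&G0=0&0=0 G1=NOT G1=NOT 1=0 G2=G1=1 -> 001
Step 5: G0=G2&G0=1&0=0 G1=NOT G1=NOT 0=1 G2=G1=0 -> 010
Step 6: G0=G2&G0=0&0=0 G1=NOT G1=NOT 1=0 G2=G1=1 -> 001
Step 7: G0=G2&G0=1&0=0 G1=NOT G1=NOT 0=1 G2=G1=0 -> 010

010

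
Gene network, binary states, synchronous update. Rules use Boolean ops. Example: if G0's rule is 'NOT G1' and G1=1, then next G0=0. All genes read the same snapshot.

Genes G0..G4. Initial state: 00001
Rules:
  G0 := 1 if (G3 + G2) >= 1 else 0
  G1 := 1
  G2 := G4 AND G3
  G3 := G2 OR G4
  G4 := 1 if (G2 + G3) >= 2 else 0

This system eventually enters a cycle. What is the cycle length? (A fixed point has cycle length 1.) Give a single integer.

Step 0: 00001
Step 1: G0=(0+0>=1)=0 G1=1(const) G2=G4&G3=1&0=0 G3=G2|G4=0|1=1 G4=(0+0>=2)=0 -> 01010
Step 2: G0=(1+0>=1)=1 G1=1(const) G2=G4&G3=0&1=0 G3=G2|G4=0|0=0 G4=(0+1>=2)=0 -> 11000
Step 3: G0=(0+0>=1)=0 G1=1(const) G2=G4&G3=0&0=0 G3=G2|G4=0|0=0 G4=(0+0>=2)=0 -> 01000
Step 4: G0=(0+0>=1)=0 G1=1(const) G2=G4&G3=0&0=0 G3=G2|G4=0|0=0 G4=(0+0>=2)=0 -> 01000
State from step 4 equals state from step 3 -> cycle length 1

Answer: 1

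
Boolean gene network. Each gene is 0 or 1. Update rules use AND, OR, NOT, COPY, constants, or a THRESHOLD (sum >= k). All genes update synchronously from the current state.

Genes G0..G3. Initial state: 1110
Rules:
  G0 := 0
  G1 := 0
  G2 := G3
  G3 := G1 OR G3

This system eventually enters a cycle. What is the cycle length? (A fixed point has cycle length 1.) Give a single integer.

Step 0: 1110
Step 1: G0=0(const) G1=0(const) G2=G3=0 G3=G1|G3=1|0=1 -> 0001
Step 2: G0=0(const) G1=0(const) G2=G3=1 G3=G1|G3=0|1=1 -> 0011
Step 3: G0=0(const) G1=0(const) G2=G3=1 G3=G1|G3=0|1=1 -> 0011
State from step 3 equals state from step 2 -> cycle length 1

Answer: 1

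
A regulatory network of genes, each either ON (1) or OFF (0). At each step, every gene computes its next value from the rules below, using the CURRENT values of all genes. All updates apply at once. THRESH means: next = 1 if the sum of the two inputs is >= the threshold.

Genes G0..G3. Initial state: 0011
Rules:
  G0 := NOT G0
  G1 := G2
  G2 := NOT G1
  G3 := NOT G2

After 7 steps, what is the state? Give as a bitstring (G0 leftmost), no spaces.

Step 1: G0=NOT G0=NOT 0=1 G1=G2=1 G2=NOT G1=NOT 0=1 G3=NOT G2=NOT 1=0 -> 1110
Step 2: G0=NOT G0=NOT 1=0 G1=G2=1 G2=NOT G1=NOT 1=0 G3=NOT G2=NOT 1=0 -> 0100
Step 3: G0=NOT G0=NOT 0=1 G1=G2=0 G2=NOT G1=NOT 1=0 G3=NOT G2=NOT 0=1 -> 1001
Step 4: G0=NOT G0=NOT 1=0 G1=G2=0 G2=NOT G1=NOT 0=1 G3=NOT G2=NOT 0=1 -> 0011
Step 5: G0=NOT G0=NOT 0=1 G1=G2=1 G2=NOT G1=NOT 0=1 G3=NOT G2=NOT 1=0 -> 1110
Step 6: G0=NOT G0=NOT 1=0 G1=G2=1 G2=NOT G1=NOT 1=0 G3=NOT G2=NOT 1=0 -> 0100
Step 7: G0=NOT G0=NOT 0=1 G1=G2=0 G2=NOT G1=NOT 1=0 G3=NOT G2=NOT 0=1 -> 1001

1001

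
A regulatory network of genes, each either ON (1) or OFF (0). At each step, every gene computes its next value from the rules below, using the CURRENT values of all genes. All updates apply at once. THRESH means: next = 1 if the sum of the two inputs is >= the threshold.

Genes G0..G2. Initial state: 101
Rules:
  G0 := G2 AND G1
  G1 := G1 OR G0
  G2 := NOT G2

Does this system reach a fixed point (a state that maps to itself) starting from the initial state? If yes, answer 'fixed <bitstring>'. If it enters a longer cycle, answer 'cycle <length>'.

Step 0: 101
Step 1: G0=G2&G1=1&0=0 G1=G1|G0=0|1=1 G2=NOT G2=NOT 1=0 -> 010
Step 2: G0=G2&G1=0&1=0 G1=G1|G0=1|0=1 G2=NOT G2=NOT 0=1 -> 011
Step 3: G0=G2&G1=1&1=1 G1=G1|G0=1|0=1 G2=NOT G2=NOT 1=0 -> 110
Step 4: G0=G2&G1=0&1=0 G1=G1|G0=1|1=1 G2=NOT G2=NOT 0=1 -> 011
Cycle of length 2 starting at step 2 -> no fixed point

Answer: cycle 2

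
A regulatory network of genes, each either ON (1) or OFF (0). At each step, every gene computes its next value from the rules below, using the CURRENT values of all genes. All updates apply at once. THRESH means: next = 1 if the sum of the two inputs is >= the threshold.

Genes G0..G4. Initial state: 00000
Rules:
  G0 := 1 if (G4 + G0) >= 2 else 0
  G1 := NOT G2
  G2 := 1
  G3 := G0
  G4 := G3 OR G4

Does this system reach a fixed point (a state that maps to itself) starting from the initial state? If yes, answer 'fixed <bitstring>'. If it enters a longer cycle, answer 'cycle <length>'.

Answer: fixed 00100

Derivation:
Step 0: 00000
Step 1: G0=(0+0>=2)=0 G1=NOT G2=NOT 0=1 G2=1(const) G3=G0=0 G4=G3|G4=0|0=0 -> 01100
Step 2: G0=(0+0>=2)=0 G1=NOT G2=NOT 1=0 G2=1(const) G3=G0=0 G4=G3|G4=0|0=0 -> 00100
Step 3: G0=(0+0>=2)=0 G1=NOT G2=NOT 1=0 G2=1(const) G3=G0=0 G4=G3|G4=0|0=0 -> 00100
Fixed point reached at step 2: 00100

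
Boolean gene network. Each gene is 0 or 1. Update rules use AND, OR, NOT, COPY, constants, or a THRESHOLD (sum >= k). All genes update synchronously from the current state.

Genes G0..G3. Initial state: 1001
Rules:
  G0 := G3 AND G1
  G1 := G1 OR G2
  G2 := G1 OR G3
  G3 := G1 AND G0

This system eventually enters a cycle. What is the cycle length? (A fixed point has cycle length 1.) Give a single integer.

Step 0: 1001
Step 1: G0=G3&G1=1&0=0 G1=G1|G2=0|0=0 G2=G1|G3=0|1=1 G3=G1&G0=0&1=0 -> 0010
Step 2: G0=G3&G1=0&0=0 G1=G1|G2=0|1=1 G2=G1|G3=0|0=0 G3=G1&G0=0&0=0 -> 0100
Step 3: G0=G3&G1=0&1=0 G1=G1|G2=1|0=1 G2=G1|G3=1|0=1 G3=G1&G0=1&0=0 -> 0110
Step 4: G0=G3&G1=0&1=0 G1=G1|G2=1|1=1 G2=G1|G3=1|0=1 G3=G1&G0=1&0=0 -> 0110
State from step 4 equals state from step 3 -> cycle length 1

Answer: 1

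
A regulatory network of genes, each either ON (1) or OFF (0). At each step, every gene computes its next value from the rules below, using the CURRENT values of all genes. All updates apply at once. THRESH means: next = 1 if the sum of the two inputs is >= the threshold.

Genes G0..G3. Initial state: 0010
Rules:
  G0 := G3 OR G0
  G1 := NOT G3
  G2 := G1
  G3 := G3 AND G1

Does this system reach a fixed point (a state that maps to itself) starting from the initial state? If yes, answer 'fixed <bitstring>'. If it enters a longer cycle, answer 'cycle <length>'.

Step 0: 0010
Step 1: G0=G3|G0=0|0=0 G1=NOT G3=NOT 0=1 G2=G1=0 G3=G3&G1=0&0=0 -> 0100
Step 2: G0=G3|G0=0|0=0 G1=NOT G3=NOT 0=1 G2=G1=1 G3=G3&G1=0&1=0 -> 0110
Step 3: G0=G3|G0=0|0=0 G1=NOT G3=NOT 0=1 G2=G1=1 G3=G3&G1=0&1=0 -> 0110
Fixed point reached at step 2: 0110

Answer: fixed 0110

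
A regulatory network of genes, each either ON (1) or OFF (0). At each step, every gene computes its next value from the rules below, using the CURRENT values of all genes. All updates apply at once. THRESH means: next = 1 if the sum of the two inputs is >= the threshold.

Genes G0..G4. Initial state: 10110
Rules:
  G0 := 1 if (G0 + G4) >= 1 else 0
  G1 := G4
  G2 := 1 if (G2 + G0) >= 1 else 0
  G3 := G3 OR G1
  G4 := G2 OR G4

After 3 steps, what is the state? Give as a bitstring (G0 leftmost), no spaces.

Step 1: G0=(1+0>=1)=1 G1=G4=0 G2=(1+1>=1)=1 G3=G3|G1=1|0=1 G4=G2|G4=1|0=1 -> 10111
Step 2: G0=(1+1>=1)=1 G1=G4=1 G2=(1+1>=1)=1 G3=G3|G1=1|0=1 G4=G2|G4=1|1=1 -> 11111
Step 3: G0=(1+1>=1)=1 G1=G4=1 G2=(1+1>=1)=1 G3=G3|G1=1|1=1 G4=G2|G4=1|1=1 -> 11111

11111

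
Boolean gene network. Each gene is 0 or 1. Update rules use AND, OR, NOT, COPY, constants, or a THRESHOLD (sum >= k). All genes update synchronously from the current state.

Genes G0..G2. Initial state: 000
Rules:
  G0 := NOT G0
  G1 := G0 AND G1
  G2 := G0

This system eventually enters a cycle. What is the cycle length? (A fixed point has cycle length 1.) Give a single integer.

Answer: 2

Derivation:
Step 0: 000
Step 1: G0=NOT G0=NOT 0=1 G1=G0&G1=0&0=0 G2=G0=0 -> 100
Step 2: G0=NOT G0=NOT 1=0 G1=G0&G1=1&0=0 G2=G0=1 -> 001
Step 3: G0=NOT G0=NOT 0=1 G1=G0&G1=0&0=0 G2=G0=0 -> 100
State from step 3 equals state from step 1 -> cycle length 2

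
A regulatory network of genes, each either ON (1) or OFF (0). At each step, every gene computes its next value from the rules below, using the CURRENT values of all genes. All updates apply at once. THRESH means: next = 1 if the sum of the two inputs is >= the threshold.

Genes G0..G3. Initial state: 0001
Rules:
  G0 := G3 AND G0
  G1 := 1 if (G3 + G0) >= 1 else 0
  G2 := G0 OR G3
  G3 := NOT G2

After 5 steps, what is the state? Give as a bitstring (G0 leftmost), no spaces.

Step 1: G0=G3&G0=1&0=0 G1=(1+0>=1)=1 G2=G0|G3=0|1=1 G3=NOT G2=NOT 0=1 -> 0111
Step 2: G0=G3&G0=1&0=0 G1=(1+0>=1)=1 G2=G0|G3=0|1=1 G3=NOT G2=NOT 1=0 -> 0110
Step 3: G0=G3&G0=0&0=0 G1=(0+0>=1)=0 G2=G0|G3=0|0=0 G3=NOT G2=NOT 1=0 -> 0000
Step 4: G0=G3&G0=0&0=0 G1=(0+0>=1)=0 G2=G0|G3=0|0=0 G3=NOT G2=NOT 0=1 -> 0001
Step 5: G0=G3&G0=1&0=0 G1=(1+0>=1)=1 G2=G0|G3=0|1=1 G3=NOT G2=NOT 0=1 -> 0111

0111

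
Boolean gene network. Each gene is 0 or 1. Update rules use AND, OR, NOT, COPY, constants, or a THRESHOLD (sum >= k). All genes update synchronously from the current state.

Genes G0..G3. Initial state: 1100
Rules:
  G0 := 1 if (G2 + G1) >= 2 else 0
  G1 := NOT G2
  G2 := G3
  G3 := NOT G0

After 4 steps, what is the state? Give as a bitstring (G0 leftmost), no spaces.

Step 1: G0=(0+1>=2)=0 G1=NOT G2=NOT 0=1 G2=G3=0 G3=NOT G0=NOT 1=0 -> 0100
Step 2: G0=(0+1>=2)=0 G1=NOT G2=NOT 0=1 G2=G3=0 G3=NOT G0=NOT 0=1 -> 0101
Step 3: G0=(0+1>=2)=0 G1=NOT G2=NOT 0=1 G2=G3=1 G3=NOT G0=NOT 0=1 -> 0111
Step 4: G0=(1+1>=2)=1 G1=NOT G2=NOT 1=0 G2=G3=1 G3=NOT G0=NOT 0=1 -> 1011

1011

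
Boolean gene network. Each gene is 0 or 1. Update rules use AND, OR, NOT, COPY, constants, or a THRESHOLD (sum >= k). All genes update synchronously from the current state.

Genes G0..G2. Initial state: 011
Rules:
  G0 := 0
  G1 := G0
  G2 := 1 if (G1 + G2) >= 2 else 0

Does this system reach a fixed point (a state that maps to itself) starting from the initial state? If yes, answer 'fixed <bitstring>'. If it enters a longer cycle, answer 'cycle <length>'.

Answer: fixed 000

Derivation:
Step 0: 011
Step 1: G0=0(const) G1=G0=0 G2=(1+1>=2)=1 -> 001
Step 2: G0=0(const) G1=G0=0 G2=(0+1>=2)=0 -> 000
Step 3: G0=0(const) G1=G0=0 G2=(0+0>=2)=0 -> 000
Fixed point reached at step 2: 000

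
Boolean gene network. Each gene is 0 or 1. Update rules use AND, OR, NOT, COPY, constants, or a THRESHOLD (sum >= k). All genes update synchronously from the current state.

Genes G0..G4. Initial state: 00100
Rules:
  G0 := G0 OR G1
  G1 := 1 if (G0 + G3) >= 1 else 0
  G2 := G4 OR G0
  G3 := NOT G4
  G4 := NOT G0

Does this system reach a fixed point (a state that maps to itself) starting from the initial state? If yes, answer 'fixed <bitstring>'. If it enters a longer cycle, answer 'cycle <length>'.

Answer: fixed 11110

Derivation:
Step 0: 00100
Step 1: G0=G0|G1=0|0=0 G1=(0+0>=1)=0 G2=G4|G0=0|0=0 G3=NOT G4=NOT 0=1 G4=NOT G0=NOT 0=1 -> 00011
Step 2: G0=G0|G1=0|0=0 G1=(0+1>=1)=1 G2=G4|G0=1|0=1 G3=NOT G4=NOT 1=0 G4=NOT G0=NOT 0=1 -> 01101
Step 3: G0=G0|G1=0|1=1 G1=(0+0>=1)=0 G2=G4|G0=1|0=1 G3=NOT G4=NOT 1=0 G4=NOT G0=NOT 0=1 -> 10101
Step 4: G0=G0|G1=1|0=1 G1=(1+0>=1)=1 G2=G4|G0=1|1=1 G3=NOT G4=NOT 1=0 G4=NOT G0=NOT 1=0 -> 11100
Step 5: G0=G0|G1=1|1=1 G1=(1+0>=1)=1 G2=G4|G0=0|1=1 G3=NOT G4=NOT 0=1 G4=NOT G0=NOT 1=0 -> 11110
Step 6: G0=G0|G1=1|1=1 G1=(1+1>=1)=1 G2=G4|G0=0|1=1 G3=NOT G4=NOT 0=1 G4=NOT G0=NOT 1=0 -> 11110
Fixed point reached at step 5: 11110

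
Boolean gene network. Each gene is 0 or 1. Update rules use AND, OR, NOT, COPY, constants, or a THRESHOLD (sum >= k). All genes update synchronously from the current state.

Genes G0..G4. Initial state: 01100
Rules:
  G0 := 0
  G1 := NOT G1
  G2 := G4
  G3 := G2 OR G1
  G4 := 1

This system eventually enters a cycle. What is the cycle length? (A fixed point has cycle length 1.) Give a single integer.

Step 0: 01100
Step 1: G0=0(const) G1=NOT G1=NOT 1=0 G2=G4=0 G3=G2|G1=1|1=1 G4=1(const) -> 00011
Step 2: G0=0(const) G1=NOT G1=NOT 0=1 G2=G4=1 G3=G2|G1=0|0=0 G4=1(const) -> 01101
Step 3: G0=0(const) G1=NOT G1=NOT 1=0 G2=G4=1 G3=G2|G1=1|1=1 G4=1(const) -> 00111
Step 4: G0=0(const) G1=NOT G1=NOT 0=1 G2=G4=1 G3=G2|G1=1|0=1 G4=1(const) -> 01111
Step 5: G0=0(const) G1=NOT G1=NOT 1=0 G2=G4=1 G3=G2|G1=1|1=1 G4=1(const) -> 00111
State from step 5 equals state from step 3 -> cycle length 2

Answer: 2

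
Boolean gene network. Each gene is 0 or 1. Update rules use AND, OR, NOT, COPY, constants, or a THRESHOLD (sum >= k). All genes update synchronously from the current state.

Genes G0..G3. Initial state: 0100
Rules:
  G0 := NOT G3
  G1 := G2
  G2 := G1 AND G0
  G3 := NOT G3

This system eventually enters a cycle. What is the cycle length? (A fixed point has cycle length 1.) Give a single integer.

Answer: 2

Derivation:
Step 0: 0100
Step 1: G0=NOT G3=NOT 0=1 G1=G2=0 G2=G1&G0=1&0=0 G3=NOT G3=NOT 0=1 -> 1001
Step 2: G0=NOT G3=NOT 1=0 G1=G2=0 G2=G1&G0=0&1=0 G3=NOT G3=NOT 1=0 -> 0000
Step 3: G0=NOT G3=NOT 0=1 G1=G2=0 G2=G1&G0=0&0=0 G3=NOT G3=NOT 0=1 -> 1001
State from step 3 equals state from step 1 -> cycle length 2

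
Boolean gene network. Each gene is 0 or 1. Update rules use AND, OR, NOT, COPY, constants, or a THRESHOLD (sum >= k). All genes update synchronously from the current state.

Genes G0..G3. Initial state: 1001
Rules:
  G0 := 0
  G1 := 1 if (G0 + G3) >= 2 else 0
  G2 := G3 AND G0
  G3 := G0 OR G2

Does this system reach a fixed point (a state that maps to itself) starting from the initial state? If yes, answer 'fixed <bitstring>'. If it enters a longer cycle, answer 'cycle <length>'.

Step 0: 1001
Step 1: G0=0(const) G1=(1+1>=2)=1 G2=G3&G0=1&1=1 G3=G0|G2=1|0=1 -> 0111
Step 2: G0=0(const) G1=(0+1>=2)=0 G2=G3&G0=1&0=0 G3=G0|G2=0|1=1 -> 0001
Step 3: G0=0(const) G1=(0+1>=2)=0 G2=G3&G0=1&0=0 G3=G0|G2=0|0=0 -> 0000
Step 4: G0=0(const) G1=(0+0>=2)=0 G2=G3&G0=0&0=0 G3=G0|G2=0|0=0 -> 0000
Fixed point reached at step 3: 0000

Answer: fixed 0000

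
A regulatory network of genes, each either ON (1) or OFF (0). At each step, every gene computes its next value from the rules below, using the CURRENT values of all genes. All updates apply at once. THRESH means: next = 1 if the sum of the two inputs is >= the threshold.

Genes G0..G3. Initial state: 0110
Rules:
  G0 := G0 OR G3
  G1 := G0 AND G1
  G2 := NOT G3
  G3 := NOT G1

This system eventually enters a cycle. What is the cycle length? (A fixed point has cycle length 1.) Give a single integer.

Answer: 1

Derivation:
Step 0: 0110
Step 1: G0=G0|G3=0|0=0 G1=G0&G1=0&1=0 G2=NOT G3=NOT 0=1 G3=NOT G1=NOT 1=0 -> 0010
Step 2: G0=G0|G3=0|0=0 G1=G0&G1=0&0=0 G2=NOT G3=NOT 0=1 G3=NOT G1=NOT 0=1 -> 0011
Step 3: G0=G0|G3=0|1=1 G1=G0&G1=0&0=0 G2=NOT G3=NOT 1=0 G3=NOT G1=NOT 0=1 -> 1001
Step 4: G0=G0|G3=1|1=1 G1=G0&G1=1&0=0 G2=NOT G3=NOT 1=0 G3=NOT G1=NOT 0=1 -> 1001
State from step 4 equals state from step 3 -> cycle length 1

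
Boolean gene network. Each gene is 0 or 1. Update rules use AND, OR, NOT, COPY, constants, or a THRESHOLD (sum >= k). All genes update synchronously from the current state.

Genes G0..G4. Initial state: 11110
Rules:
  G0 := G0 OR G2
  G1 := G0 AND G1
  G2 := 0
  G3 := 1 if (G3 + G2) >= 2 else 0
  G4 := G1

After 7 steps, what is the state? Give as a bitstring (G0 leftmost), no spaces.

Step 1: G0=G0|G2=1|1=1 G1=G0&G1=1&1=1 G2=0(const) G3=(1+1>=2)=1 G4=G1=1 -> 11011
Step 2: G0=G0|G2=1|0=1 G1=G0&G1=1&1=1 G2=0(const) G3=(1+0>=2)=0 G4=G1=1 -> 11001
Step 3: G0=G0|G2=1|0=1 G1=G0&G1=1&1=1 G2=0(const) G3=(0+0>=2)=0 G4=G1=1 -> 11001
Step 4: G0=G0|G2=1|0=1 G1=G0&G1=1&1=1 G2=0(const) G3=(0+0>=2)=0 G4=G1=1 -> 11001
Step 5: G0=G0|G2=1|0=1 G1=G0&G1=1&1=1 G2=0(const) G3=(0+0>=2)=0 G4=G1=1 -> 11001
Step 6: G0=G0|G2=1|0=1 G1=G0&G1=1&1=1 G2=0(const) G3=(0+0>=2)=0 G4=G1=1 -> 11001
Step 7: G0=G0|G2=1|0=1 G1=G0&G1=1&1=1 G2=0(const) G3=(0+0>=2)=0 G4=G1=1 -> 11001

11001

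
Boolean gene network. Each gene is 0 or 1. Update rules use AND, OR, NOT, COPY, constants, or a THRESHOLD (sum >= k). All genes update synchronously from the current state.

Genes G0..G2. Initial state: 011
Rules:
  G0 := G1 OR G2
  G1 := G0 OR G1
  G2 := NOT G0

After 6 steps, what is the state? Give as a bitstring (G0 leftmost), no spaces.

Step 1: G0=G1|G2=1|1=1 G1=G0|G1=0|1=1 G2=NOT G0=NOT 0=1 -> 111
Step 2: G0=G1|G2=1|1=1 G1=G0|G1=1|1=1 G2=NOT G0=NOT 1=0 -> 110
Step 3: G0=G1|G2=1|0=1 G1=G0|G1=1|1=1 G2=NOT G0=NOT 1=0 -> 110
Step 4: G0=G1|G2=1|0=1 G1=G0|G1=1|1=1 G2=NOT G0=NOT 1=0 -> 110
Step 5: G0=G1|G2=1|0=1 G1=G0|G1=1|1=1 G2=NOT G0=NOT 1=0 -> 110
Step 6: G0=G1|G2=1|0=1 G1=G0|G1=1|1=1 G2=NOT G0=NOT 1=0 -> 110

110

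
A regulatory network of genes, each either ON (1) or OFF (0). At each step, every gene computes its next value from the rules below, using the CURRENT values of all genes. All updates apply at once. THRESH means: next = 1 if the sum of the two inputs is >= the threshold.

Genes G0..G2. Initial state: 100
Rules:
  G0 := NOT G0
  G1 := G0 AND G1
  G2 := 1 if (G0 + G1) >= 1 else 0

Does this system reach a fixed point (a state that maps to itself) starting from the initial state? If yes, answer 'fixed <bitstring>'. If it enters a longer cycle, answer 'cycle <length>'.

Step 0: 100
Step 1: G0=NOT G0=NOT 1=0 G1=G0&G1=1&0=0 G2=(1+0>=1)=1 -> 001
Step 2: G0=NOT G0=NOT 0=1 G1=G0&G1=0&0=0 G2=(0+0>=1)=0 -> 100
Cycle of length 2 starting at step 0 -> no fixed point

Answer: cycle 2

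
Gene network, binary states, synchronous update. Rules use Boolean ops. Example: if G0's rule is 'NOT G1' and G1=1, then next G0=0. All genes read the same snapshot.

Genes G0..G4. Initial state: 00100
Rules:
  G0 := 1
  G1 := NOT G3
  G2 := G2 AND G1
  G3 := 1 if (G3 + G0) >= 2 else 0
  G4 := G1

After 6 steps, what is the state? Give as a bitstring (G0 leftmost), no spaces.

Step 1: G0=1(const) G1=NOT G3=NOT 0=1 G2=G2&G1=1&0=0 G3=(0+0>=2)=0 G4=G1=0 -> 11000
Step 2: G0=1(const) G1=NOT G3=NOT 0=1 G2=G2&G1=0&1=0 G3=(0+1>=2)=0 G4=G1=1 -> 11001
Step 3: G0=1(const) G1=NOT G3=NOT 0=1 G2=G2&G1=0&1=0 G3=(0+1>=2)=0 G4=G1=1 -> 11001
Step 4: G0=1(const) G1=NOT G3=NOT 0=1 G2=G2&G1=0&1=0 G3=(0+1>=2)=0 G4=G1=1 -> 11001
Step 5: G0=1(const) G1=NOT G3=NOT 0=1 G2=G2&G1=0&1=0 G3=(0+1>=2)=0 G4=G1=1 -> 11001
Step 6: G0=1(const) G1=NOT G3=NOT 0=1 G2=G2&G1=0&1=0 G3=(0+1>=2)=0 G4=G1=1 -> 11001

11001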